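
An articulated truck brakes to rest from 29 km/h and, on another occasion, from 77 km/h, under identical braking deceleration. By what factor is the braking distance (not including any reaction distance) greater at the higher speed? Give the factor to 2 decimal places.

Factor ≈ 7.05

Braking distance d = v²/(2a), so with a fixed, d ∝ v².
Factor = (77/29)² = 2.6552² = 7.0501.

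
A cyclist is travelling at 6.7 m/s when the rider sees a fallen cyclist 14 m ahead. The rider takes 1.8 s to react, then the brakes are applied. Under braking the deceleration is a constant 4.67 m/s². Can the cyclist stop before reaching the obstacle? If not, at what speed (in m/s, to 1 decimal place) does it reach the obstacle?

Reaction distance = 6.7000 × 1.8 = 12.060 m.
Braking distance needed to stop: v²/(2a) = 44.890 / 9.340 = 4.806 m, so total needed = 12.060 + 4.806 = 16.866 m > 14 m — it cannot stop.
Distance remaining when braking begins: 14 − 12.060 = 1.940 m.
v² = v₀² − 2a·d = 44.890 − 2 × 4.670 × 1.940 = 26.770 m²/s².
v = √26.770 = 5.174 m/s.

No — it strikes the obstacle at 5.2 m/s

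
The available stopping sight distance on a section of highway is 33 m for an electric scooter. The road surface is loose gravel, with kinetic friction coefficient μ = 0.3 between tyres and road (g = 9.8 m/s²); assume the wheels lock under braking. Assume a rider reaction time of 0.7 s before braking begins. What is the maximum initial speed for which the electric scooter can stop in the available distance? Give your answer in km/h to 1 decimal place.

Maximum speed ≈ 43.3 km/h

a = μg = 0.3 × 9.8 = 2.940 m/s².
Stopping distance: v·t_r + v²/(2a) = 33 with t_r = 0.7 s and a = 2.940 m/s².
So v² + 4.116 v − 194.04 = 0.
Positive root: v = −a·t_r + √((a·t_r)² + 2a·d) = −2.058 + √(4.235 + 194.04) = 12.0230 m/s.
12.0230 m/s × 3.6 = 43.283 km/h.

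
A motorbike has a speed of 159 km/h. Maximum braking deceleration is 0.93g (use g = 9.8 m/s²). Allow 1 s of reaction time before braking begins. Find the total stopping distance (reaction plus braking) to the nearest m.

Total stopping distance ≈ 151 m

159 km/h ÷ 3.6 = 44.1667 m/s.
a = 0.93 × 9.8 = 9.114 m/s².
Reaction distance = v·t_r = 44.1667 × 1 = 44.167 m.
Braking distance = v²/(2a) = 44.1667² / (2 × 9.114) = 1950.697 / 18.228 = 107.017 m.
Total = 44.167 + 107.017 = 151.184 m.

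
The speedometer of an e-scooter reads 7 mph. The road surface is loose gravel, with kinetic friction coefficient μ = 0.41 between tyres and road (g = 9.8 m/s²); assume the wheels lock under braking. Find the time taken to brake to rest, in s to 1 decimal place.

Braking time ≈ 0.8 s

7 mph × 0.44704 = 3.1293 m/s.
a = μg = 0.41 × 9.8 = 4.018 m/s².
Braking time = v/a = 3.1293 / 4.018 = 0.779 s.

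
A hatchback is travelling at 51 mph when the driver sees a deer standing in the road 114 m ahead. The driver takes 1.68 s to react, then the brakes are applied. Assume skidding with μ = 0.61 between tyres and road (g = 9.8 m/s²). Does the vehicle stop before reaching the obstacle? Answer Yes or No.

Yes

51 mph × 0.44704 = 22.7990 m/s.
a = μg = 0.61 × 9.8 = 5.978 m/s².
Reaction distance = 22.7990 × 1.68 = 38.302 m.
Braking distance = v²/(2a) = 519.794 / 11.956 = 43.476 m.
Total stopping distance = 38.302 + 43.476 = 81.778 m, vs 114 m available — it stops with 114 − 81.778 = 32.222 m to spare.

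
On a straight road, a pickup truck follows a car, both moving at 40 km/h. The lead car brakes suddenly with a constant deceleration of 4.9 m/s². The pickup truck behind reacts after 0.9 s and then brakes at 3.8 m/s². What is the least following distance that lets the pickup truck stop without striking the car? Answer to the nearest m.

Minimum gap ≈ 14 m

40 km/h ÷ 3.6 = 11.1111 m/s.
Leader travels v²/(2a_L) = 123.457 / 9.800 = 12.598 m before stopping.
Follower covers v·t_r = 11.1111 × 0.9 = 10.000 m while reacting, then v²/(2a_F) = 123.457 / 7.600 = 16.244 m while braking, for a total of 10.000 + 16.244 = 26.244 m.
Since a_F ≤ a_L and the follower starts braking later, the follower is never slower than the leader, so the closest approach is when both have stopped.
Minimum gap = 26.244 − 12.598 = 13.646 m.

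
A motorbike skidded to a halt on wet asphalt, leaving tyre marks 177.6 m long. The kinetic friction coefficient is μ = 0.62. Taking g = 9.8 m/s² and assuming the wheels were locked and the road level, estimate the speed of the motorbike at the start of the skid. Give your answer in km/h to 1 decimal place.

Deceleration a = μg = 0.62 × 9.8 = 6.076 m/s².
v = √(2a·d) = √(2 × 6.076 × 177.6) = √2158.195 = 46.4564 m/s.
= 46.4564 × 3.6 = 167.243 km/h.

Initial speed ≈ 167.2 km/h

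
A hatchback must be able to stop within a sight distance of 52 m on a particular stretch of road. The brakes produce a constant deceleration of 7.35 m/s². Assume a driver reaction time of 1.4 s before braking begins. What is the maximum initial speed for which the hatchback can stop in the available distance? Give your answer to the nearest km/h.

Stopping distance: v·t_r + v²/(2a) = 52 with t_r = 1.4 s and a = 7.350 m/s².
So v² + 20.580 v − 764.40 = 0.
Positive root: v = −a·t_r + √((a·t_r)² + 2a·d) = −10.290 + √(105.884 + 764.40) = 19.2106 m/s.
19.2106 m/s × 3.6 = 69.158 km/h.

Maximum speed ≈ 69 km/h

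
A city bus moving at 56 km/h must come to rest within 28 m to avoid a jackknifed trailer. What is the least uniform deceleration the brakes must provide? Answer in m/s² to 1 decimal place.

Required deceleration ≈ 4.3 m/s²

56 km/h ÷ 3.6 = 15.5556 m/s.
v² = 2a·d ⇒ a = v²/(2d) = 15.5556² / (2 × 28.000) = 241.977 / 56.000 = 4.3210 m/s².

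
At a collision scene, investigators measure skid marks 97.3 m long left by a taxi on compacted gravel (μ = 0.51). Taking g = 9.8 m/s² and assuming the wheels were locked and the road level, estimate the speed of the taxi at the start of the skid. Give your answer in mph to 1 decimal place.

Initial speed ≈ 69.8 mph

Deceleration a = μg = 0.51 × 9.8 = 4.998 m/s².
v = √(2a·d) = √(2 × 4.998 × 97.3) = √972.611 = 31.1867 m/s.
= 31.1867 ÷ 0.44704 = 69.763 mph.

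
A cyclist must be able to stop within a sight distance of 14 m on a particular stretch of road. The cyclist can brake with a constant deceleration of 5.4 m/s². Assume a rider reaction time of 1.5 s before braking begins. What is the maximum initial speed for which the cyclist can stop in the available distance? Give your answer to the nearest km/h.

Stopping distance: v·t_r + v²/(2a) = 14 with t_r = 1.5 s and a = 5.400 m/s².
So v² + 16.200 v − 151.20 = 0.
Positive root: v = −a·t_r + √((a·t_r)² + 2a·d) = −8.100 + √(65.610 + 151.20) = 6.6245 m/s.
6.6245 m/s × 3.6 = 23.848 km/h.

Maximum speed ≈ 24 km/h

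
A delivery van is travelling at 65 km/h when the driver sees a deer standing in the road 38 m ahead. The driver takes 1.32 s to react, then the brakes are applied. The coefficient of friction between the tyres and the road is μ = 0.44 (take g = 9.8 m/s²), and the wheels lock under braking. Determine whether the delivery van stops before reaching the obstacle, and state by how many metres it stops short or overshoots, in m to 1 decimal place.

No — it overshoots by 23.6 m

65 km/h ÷ 3.6 = 18.0556 m/s.
a = μg = 0.44 × 9.8 = 4.312 m/s².
Reaction distance = 18.0556 × 1.32 = 23.833 m.
Braking distance = v²/(2a) = 326.005 / 8.624 = 37.802 m.
Total stopping distance = 23.833 + 37.802 = 61.635 m, vs 38 m available — it cannot stop in time and overshoots by 61.635 − 38 = 23.635 m.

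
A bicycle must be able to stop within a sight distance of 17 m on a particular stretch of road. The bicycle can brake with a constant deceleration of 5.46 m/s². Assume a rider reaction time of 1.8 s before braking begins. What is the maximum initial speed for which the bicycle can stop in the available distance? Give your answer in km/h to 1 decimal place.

Maximum speed ≈ 25.1 km/h

Stopping distance: v·t_r + v²/(2a) = 17 with t_r = 1.8 s and a = 5.460 m/s².
So v² + 19.656 v − 185.64 = 0.
Positive root: v = −a·t_r + √((a·t_r)² + 2a·d) = −9.828 + √(96.590 + 185.64) = 6.9717 m/s.
6.9717 m/s × 3.6 = 25.098 km/h.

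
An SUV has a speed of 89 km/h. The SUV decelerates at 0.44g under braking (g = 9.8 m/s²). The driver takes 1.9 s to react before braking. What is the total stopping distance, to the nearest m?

Total stopping distance ≈ 118 m

89 km/h ÷ 3.6 = 24.7222 m/s.
a = 0.44 × 9.8 = 4.312 m/s².
Reaction distance = v·t_r = 24.7222 × 1.9 = 46.972 m.
Braking distance = v²/(2a) = 24.7222² / (2 × 4.312) = 611.187 / 8.624 = 70.870 m.
Total = 46.972 + 70.870 = 117.842 m.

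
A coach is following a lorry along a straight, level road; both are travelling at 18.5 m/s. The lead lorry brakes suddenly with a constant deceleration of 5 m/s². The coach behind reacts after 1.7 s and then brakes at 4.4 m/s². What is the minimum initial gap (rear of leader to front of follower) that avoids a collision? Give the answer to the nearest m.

Leader travels v²/(2a_L) = 342.250 / 10.000 = 34.225 m before stopping.
Follower covers v·t_r = 18.5000 × 1.7 = 31.450 m while reacting, then v²/(2a_F) = 342.250 / 8.800 = 38.892 m while braking, for a total of 31.450 + 38.892 = 70.342 m.
Since a_F ≤ a_L and the follower starts braking later, the follower is never slower than the leader, so the closest approach is when both have stopped.
Minimum gap = 70.342 − 34.225 = 36.117 m.

Minimum gap ≈ 36 m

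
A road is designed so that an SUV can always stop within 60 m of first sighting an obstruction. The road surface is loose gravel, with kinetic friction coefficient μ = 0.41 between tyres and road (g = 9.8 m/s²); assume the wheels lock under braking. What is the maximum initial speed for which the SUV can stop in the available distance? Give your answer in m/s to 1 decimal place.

Maximum speed ≈ 22.0 m/s

a = μg = 0.41 × 9.8 = 4.018 m/s².
v²/(2a) = d ⇒ v = √(2 × 4.018 × 60) = √482.16 = 21.9581 m/s.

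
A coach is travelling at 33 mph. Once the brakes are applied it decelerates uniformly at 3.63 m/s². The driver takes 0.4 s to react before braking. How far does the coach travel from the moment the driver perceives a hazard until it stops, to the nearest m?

33 mph × 0.44704 = 14.7523 m/s.
Reaction distance = v·t_r = 14.7523 × 0.4 = 5.901 m.
Braking distance = v²/(2a) = 14.7523² / (2 × 3.630) = 217.630 / 7.260 = 29.977 m.
Total = 5.901 + 29.977 = 35.878 m.

Total stopping distance ≈ 36 m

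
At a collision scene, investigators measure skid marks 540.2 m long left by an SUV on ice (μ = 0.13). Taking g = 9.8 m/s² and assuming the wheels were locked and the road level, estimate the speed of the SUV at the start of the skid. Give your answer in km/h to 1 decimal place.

Deceleration a = μg = 0.13 × 9.8 = 1.274 m/s².
v = √(2a·d) = √(2 × 1.274 × 540.2) = √1376.430 = 37.1003 m/s.
= 37.1003 × 3.6 = 133.561 km/h.

Initial speed ≈ 133.6 km/h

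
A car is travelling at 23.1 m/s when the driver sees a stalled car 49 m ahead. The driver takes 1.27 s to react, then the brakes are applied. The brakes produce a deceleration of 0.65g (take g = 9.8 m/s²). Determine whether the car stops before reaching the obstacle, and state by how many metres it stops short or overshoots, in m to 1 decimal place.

a = 0.65 × 9.8 = 6.370 m/s².
Reaction distance = 23.1000 × 1.27 = 29.337 m.
Braking distance = v²/(2a) = 533.610 / 12.740 = 41.885 m.
Total stopping distance = 29.337 + 41.885 = 71.222 m, vs 49 m available — it cannot stop in time and overshoots by 71.222 − 49 = 22.222 m.

No — it overshoots by 22.2 m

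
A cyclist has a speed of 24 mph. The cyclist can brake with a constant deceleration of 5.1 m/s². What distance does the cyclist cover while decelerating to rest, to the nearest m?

Braking distance ≈ 11 m

24 mph × 0.44704 = 10.7290 m/s.
Braking distance = v²/(2a) = 10.7290² / (2 × 5.100) = 115.111 / 10.200 = 11.285 m.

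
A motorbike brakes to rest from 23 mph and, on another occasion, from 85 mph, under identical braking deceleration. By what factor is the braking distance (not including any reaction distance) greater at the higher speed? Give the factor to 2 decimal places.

Factor ≈ 13.66

Braking distance d = v²/(2a), so with a fixed, d ∝ v².
Factor = (85/23)² = 3.6957² = 13.6582.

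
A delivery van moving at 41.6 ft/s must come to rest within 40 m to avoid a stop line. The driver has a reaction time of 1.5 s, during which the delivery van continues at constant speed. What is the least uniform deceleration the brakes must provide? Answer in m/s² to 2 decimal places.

41.6 ft/s × 0.3048 = 12.6797 m/s.
Distance covered during reaction = 12.6797 × 1.5 = 19.020 m.
Distance available for braking: 40 − 19.020 = 20.980 m.
v² = 2a·d ⇒ a = v²/(2d) = 12.6797² / (2 × 20.980) = 160.775 / 41.960 = 3.8316 m/s².

Required deceleration ≈ 3.83 m/s²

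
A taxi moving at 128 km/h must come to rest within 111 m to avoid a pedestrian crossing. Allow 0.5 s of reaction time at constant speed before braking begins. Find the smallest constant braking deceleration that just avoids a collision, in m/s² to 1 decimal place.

Required deceleration ≈ 6.8 m/s²

128 km/h ÷ 3.6 = 35.5556 m/s.
Distance covered during reaction = 35.5556 × 0.5 = 17.778 m.
Distance available for braking: 111 − 17.778 = 93.222 m.
v² = 2a·d ⇒ a = v²/(2d) = 35.5556² / (2 × 93.222) = 1264.201 / 186.444 = 6.7806 m/s².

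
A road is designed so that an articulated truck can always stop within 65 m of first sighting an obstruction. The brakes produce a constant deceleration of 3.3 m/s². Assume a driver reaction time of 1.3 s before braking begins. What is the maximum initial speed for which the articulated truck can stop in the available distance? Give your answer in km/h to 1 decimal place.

Maximum speed ≈ 60.7 km/h

Stopping distance: v·t_r + v²/(2a) = 65 with t_r = 1.3 s and a = 3.300 m/s².
So v² + 8.580 v − 429.00 = 0.
Positive root: v = −a·t_r + √((a·t_r)² + 2a·d) = −4.290 + √(18.404 + 429.00) = 16.8619 m/s.
16.8619 m/s × 3.6 = 60.703 km/h.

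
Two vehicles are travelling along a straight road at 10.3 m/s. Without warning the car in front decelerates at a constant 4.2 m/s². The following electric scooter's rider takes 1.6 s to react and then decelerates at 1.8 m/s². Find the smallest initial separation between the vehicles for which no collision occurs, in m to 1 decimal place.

Leader travels v²/(2a_L) = 106.090 / 8.400 = 12.630 m before stopping.
Follower covers v·t_r = 10.3000 × 1.6 = 16.480 m while reacting, then v²/(2a_F) = 106.090 / 3.600 = 29.469 m while braking, for a total of 16.480 + 29.469 = 45.949 m.
Since a_F ≤ a_L and the follower starts braking later, the follower is never slower than the leader, so the closest approach is when both have stopped.
Minimum gap = 45.949 − 12.630 = 33.319 m.

Minimum gap ≈ 33.3 m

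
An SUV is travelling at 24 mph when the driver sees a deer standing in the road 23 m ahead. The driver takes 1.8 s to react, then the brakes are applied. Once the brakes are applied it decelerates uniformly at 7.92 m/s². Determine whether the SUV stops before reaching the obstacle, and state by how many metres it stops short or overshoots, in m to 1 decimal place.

No — it overshoots by 3.6 m

24 mph × 0.44704 = 10.7290 m/s.
Reaction distance = 10.7290 × 1.8 = 19.312 m.
Braking distance = v²/(2a) = 115.111 / 15.840 = 7.267 m.
Total stopping distance = 19.312 + 7.267 = 26.579 m, vs 23 m available — it cannot stop in time and overshoots by 26.579 − 23 = 3.579 m.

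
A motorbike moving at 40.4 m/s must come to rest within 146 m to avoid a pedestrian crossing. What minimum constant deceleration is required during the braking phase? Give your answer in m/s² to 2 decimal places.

v² = 2a·d ⇒ a = v²/(2d) = 40.4000² / (2 × 146.000) = 1632.160 / 292.000 = 5.5896 m/s².

Required deceleration ≈ 5.59 m/s²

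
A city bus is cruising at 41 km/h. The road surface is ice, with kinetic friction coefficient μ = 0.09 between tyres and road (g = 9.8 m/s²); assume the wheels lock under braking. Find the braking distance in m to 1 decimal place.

41 km/h ÷ 3.6 = 11.3889 m/s.
a = μg = 0.09 × 9.8 = 0.882 m/s².
Braking distance = v²/(2a) = 11.3889² / (2 × 0.882) = 129.707 / 1.764 = 73.530 m.

Braking distance ≈ 73.5 m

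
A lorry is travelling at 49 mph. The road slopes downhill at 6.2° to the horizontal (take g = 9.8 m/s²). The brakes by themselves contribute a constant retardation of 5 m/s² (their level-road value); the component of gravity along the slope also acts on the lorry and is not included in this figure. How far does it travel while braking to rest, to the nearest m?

Braking distance ≈ 61 m

49 mph × 0.44704 = 21.9050 m/s.
Gravity along the downhill slope reduces the braking deceleration: a_eff = 5.000 − 9.8·sin 6.2° = 5.000 − 1.058 = 3.942 m/s².
Braking distance = v²/(2a) = 21.9050² / (2 × 3.942) = 479.829 / 7.884 = 60.861 m.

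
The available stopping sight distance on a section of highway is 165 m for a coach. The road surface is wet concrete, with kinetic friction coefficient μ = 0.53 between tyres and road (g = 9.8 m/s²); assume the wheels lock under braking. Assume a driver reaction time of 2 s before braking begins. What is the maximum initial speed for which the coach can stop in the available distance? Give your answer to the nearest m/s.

Maximum speed ≈ 32 m/s

a = μg = 0.53 × 9.8 = 5.194 m/s².
Stopping distance: v·t_r + v²/(2a) = 165 with t_r = 2 s and a = 5.194 m/s².
So v² + 20.776 v − 1714.02 = 0.
Positive root: v = −a·t_r + √((a·t_r)² + 2a·d) = −10.388 + √(107.911 + 1714.02) = 32.2961 m/s.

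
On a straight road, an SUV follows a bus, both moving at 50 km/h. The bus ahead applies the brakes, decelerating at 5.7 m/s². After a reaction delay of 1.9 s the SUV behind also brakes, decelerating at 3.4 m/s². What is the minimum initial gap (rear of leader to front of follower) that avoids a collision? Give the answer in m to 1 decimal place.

Minimum gap ≈ 37.8 m

50 km/h ÷ 3.6 = 13.8889 m/s.
Leader travels v²/(2a_L) = 192.902 / 11.400 = 16.921 m before stopping.
Follower covers v·t_r = 13.8889 × 1.9 = 26.389 m while reacting, then v²/(2a_F) = 192.902 / 6.800 = 28.368 m while braking, for a total of 26.389 + 28.368 = 54.757 m.
Since a_F ≤ a_L and the follower starts braking later, the follower is never slower than the leader, so the closest approach is when both have stopped.
Minimum gap = 54.757 − 16.921 = 37.836 m.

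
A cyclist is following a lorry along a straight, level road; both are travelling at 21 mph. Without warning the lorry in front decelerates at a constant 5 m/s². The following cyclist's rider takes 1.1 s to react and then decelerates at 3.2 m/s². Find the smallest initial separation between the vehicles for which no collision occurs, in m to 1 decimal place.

21 mph × 0.44704 = 9.3878 m/s.
Leader travels v²/(2a_L) = 88.131 / 10.000 = 8.813 m before stopping.
Follower covers v·t_r = 9.3878 × 1.1 = 10.327 m while reacting, then v²/(2a_F) = 88.131 / 6.400 = 13.770 m while braking, for a total of 10.327 + 13.770 = 24.097 m.
Since a_F ≤ a_L and the follower starts braking later, the follower is never slower than the leader, so the closest approach is when both have stopped.
Minimum gap = 24.097 − 8.813 = 15.284 m.

Minimum gap ≈ 15.3 m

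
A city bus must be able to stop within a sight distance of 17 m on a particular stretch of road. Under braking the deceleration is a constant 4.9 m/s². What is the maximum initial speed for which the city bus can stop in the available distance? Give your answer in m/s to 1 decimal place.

v²/(2a) = d ⇒ v = √(2 × 4.900 × 17) = √166.60 = 12.9074 m/s.

Maximum speed ≈ 12.9 m/s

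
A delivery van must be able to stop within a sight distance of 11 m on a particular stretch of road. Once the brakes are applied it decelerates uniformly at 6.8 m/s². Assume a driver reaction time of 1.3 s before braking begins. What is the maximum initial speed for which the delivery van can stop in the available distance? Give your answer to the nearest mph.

Stopping distance: v·t_r + v²/(2a) = 11 with t_r = 1.3 s and a = 6.800 m/s².
So v² + 17.680 v − 149.60 = 0.
Positive root: v = −a·t_r + √((a·t_r)² + 2a·d) = −8.840 + √(78.146 + 149.60) = 6.2513 m/s.
6.2513 m/s ÷ 0.44704 = 13.984 mph.

Maximum speed ≈ 14 mph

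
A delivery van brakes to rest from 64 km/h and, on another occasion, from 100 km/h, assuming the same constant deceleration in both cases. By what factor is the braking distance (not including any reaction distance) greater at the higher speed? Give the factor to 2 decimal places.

Factor ≈ 2.44

Braking distance d = v²/(2a), so with a fixed, d ∝ v².
Factor = (100/64)² = 1.5625² = 2.4414.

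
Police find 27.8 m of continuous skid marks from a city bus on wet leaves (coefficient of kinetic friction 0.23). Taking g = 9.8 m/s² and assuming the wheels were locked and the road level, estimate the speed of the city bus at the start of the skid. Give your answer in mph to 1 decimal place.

Deceleration a = μg = 0.23 × 9.8 = 2.254 m/s².
v = √(2a·d) = √(2 × 2.254 × 27.8) = √125.322 = 11.1947 m/s.
= 11.1947 ÷ 0.44704 = 25.042 mph.

Initial speed ≈ 25.0 mph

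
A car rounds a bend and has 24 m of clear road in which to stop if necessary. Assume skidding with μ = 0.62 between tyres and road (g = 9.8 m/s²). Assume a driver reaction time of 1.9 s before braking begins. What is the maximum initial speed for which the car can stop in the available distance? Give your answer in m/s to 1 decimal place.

a = μg = 0.62 × 9.8 = 6.076 m/s².
Stopping distance: v·t_r + v²/(2a) = 24 with t_r = 1.9 s and a = 6.076 m/s².
So v² + 23.089 v − 291.65 = 0.
Positive root: v = −a·t_r + √((a·t_r)² + 2a·d) = −11.544 + √(133.264 + 291.65) = 9.0694 m/s.

Maximum speed ≈ 9.1 m/s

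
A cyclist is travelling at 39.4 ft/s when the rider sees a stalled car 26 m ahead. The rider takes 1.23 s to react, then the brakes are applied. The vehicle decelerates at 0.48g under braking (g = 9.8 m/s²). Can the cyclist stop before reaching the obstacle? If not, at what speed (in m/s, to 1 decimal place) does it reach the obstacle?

No — it strikes the obstacle at 6.2 m/s

39.4 ft/s × 0.3048 = 12.0091 m/s.
a = 0.48 × 9.8 = 4.704 m/s².
Reaction distance = 12.0091 × 1.23 = 14.771 m.
Braking distance needed to stop: v²/(2a) = 144.218 / 9.408 = 15.329 m, so total needed = 14.771 + 15.329 = 30.100 m > 26 m — it cannot stop.
Distance remaining when braking begins: 26 − 14.771 = 11.229 m.
v² = v₀² − 2a·d = 144.218 − 2 × 4.704 × 11.229 = 38.576 m²/s².
v = √38.576 = 6.211 m/s.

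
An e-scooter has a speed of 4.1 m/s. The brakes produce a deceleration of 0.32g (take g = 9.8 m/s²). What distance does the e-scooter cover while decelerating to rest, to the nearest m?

a = 0.32 × 9.8 = 3.136 m/s².
Braking distance = v²/(2a) = 4.1000² / (2 × 3.136) = 16.810 / 6.272 = 2.680 m.

Braking distance ≈ 3 m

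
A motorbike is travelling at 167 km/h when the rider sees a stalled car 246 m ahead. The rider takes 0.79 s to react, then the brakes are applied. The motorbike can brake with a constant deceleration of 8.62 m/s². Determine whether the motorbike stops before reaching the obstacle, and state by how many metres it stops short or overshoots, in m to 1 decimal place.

167 km/h ÷ 3.6 = 46.3889 m/s.
Reaction distance = 46.3889 × 0.79 = 36.647 m.
Braking distance = v²/(2a) = 2151.930 / 17.240 = 124.822 m.
Total stopping distance = 36.647 + 124.822 = 161.469 m, vs 246 m available — it stops with 246 − 161.469 = 84.531 m to spare.

Yes — it stops 84.5 m short of the obstacle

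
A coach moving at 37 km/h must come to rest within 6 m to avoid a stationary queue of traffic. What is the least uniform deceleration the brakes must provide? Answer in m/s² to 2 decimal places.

37 km/h ÷ 3.6 = 10.2778 m/s.
v² = 2a·d ⇒ a = v²/(2d) = 10.2778² / (2 × 6.000) = 105.633 / 12.000 = 8.8027 m/s².

Required deceleration ≈ 8.80 m/s²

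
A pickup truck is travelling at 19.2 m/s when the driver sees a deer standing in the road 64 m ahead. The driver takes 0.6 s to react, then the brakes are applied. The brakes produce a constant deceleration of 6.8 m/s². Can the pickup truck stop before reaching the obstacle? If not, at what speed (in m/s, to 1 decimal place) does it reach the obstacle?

Reaction distance = 19.2000 × 0.6 = 11.520 m.
Braking distance = v²/(2a) = 368.640 / 13.600 = 27.106 m.
Total stopping distance = 11.520 + 27.106 = 38.626 m, vs 64 m available — it stops with 64 − 38.626 = 25.374 m to spare.

Yes — it stops about 25.4 m short of the obstacle, so it never reaches it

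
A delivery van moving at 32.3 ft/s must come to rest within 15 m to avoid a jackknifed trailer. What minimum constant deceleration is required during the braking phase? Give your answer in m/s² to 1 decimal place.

Required deceleration ≈ 3.2 m/s²

32.3 ft/s × 0.3048 = 9.8450 m/s.
v² = 2a·d ⇒ a = v²/(2d) = 9.8450² / (2 × 15.000) = 96.924 / 30.000 = 3.2308 m/s².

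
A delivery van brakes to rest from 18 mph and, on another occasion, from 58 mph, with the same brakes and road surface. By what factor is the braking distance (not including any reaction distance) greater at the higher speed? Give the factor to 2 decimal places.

Factor ≈ 10.38

Braking distance d = v²/(2a), so with a fixed, d ∝ v².
Factor = (58/18)² = 3.2222² = 10.3826.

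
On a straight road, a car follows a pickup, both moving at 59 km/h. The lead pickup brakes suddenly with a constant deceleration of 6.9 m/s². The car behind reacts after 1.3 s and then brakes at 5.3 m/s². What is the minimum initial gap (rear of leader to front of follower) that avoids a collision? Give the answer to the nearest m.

Minimum gap ≈ 27 m

59 km/h ÷ 3.6 = 16.3889 m/s.
Leader travels v²/(2a_L) = 268.596 / 13.800 = 19.463 m before stopping.
Follower covers v·t_r = 16.3889 × 1.3 = 21.306 m while reacting, then v²/(2a_F) = 268.596 / 10.600 = 25.339 m while braking, for a total of 21.306 + 25.339 = 46.645 m.
Since a_F ≤ a_L and the follower starts braking later, the follower is never slower than the leader, so the closest approach is when both have stopped.
Minimum gap = 46.645 − 19.463 = 27.182 m.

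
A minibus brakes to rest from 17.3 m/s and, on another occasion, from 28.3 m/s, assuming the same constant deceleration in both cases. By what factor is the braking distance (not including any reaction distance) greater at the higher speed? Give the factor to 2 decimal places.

Factor ≈ 2.68

Braking distance d = v²/(2a), so with a fixed, d ∝ v².
Factor = (28.3/17.3)² = 1.6358² = 2.6758.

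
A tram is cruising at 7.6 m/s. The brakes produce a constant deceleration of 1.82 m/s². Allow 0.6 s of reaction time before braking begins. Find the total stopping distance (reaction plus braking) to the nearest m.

Reaction distance = v·t_r = 7.6000 × 0.6 = 4.560 m.
Braking distance = v²/(2a) = 7.6000² / (2 × 1.820) = 57.760 / 3.640 = 15.868 m.
Total = 4.560 + 15.868 = 20.428 m.

Total stopping distance ≈ 20 m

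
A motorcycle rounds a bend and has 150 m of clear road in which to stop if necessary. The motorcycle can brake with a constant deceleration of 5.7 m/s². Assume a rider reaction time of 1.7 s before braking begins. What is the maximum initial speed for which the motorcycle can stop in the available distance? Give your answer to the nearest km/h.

Stopping distance: v·t_r + v²/(2a) = 150 with t_r = 1.7 s and a = 5.700 m/s².
So v² + 19.380 v − 1710.00 = 0.
Positive root: v = −a·t_r + √((a·t_r)² + 2a·d) = −9.690 + √(93.896 + 1710.00) = 32.7823 m/s.
32.7823 m/s × 3.6 = 118.016 km/h.

Maximum speed ≈ 118 km/h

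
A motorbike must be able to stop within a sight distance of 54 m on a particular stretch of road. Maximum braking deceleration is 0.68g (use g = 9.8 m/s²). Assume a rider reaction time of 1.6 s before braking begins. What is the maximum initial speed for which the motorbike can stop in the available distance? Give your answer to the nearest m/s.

a = 0.68 × 9.8 = 6.664 m/s².
Stopping distance: v·t_r + v²/(2a) = 54 with t_r = 1.6 s and a = 6.664 m/s².
So v² + 21.325 v − 719.71 = 0.
Positive root: v = −a·t_r + √((a·t_r)² + 2a·d) = −10.662 + √(113.678 + 719.71) = 18.2065 m/s.

Maximum speed ≈ 18 m/s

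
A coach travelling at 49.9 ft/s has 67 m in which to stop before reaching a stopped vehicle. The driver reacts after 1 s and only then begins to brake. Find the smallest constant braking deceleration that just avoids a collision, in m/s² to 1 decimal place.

Required deceleration ≈ 2.2 m/s²

49.9 ft/s × 0.3048 = 15.2095 m/s.
Distance covered during reaction = 15.2095 × 1 = 15.210 m.
Distance available for braking: 67 − 15.210 = 51.790 m.
v² = 2a·d ⇒ a = v²/(2d) = 15.2095² / (2 × 51.790) = 231.329 / 103.580 = 2.2333 m/s².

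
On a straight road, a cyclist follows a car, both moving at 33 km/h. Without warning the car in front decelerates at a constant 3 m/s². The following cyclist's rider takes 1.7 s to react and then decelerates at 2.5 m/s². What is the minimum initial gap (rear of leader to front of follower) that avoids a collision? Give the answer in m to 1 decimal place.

33 km/h ÷ 3.6 = 9.1667 m/s.
Leader travels v²/(2a_L) = 84.028 / 6.000 = 14.005 m before stopping.
Follower covers v·t_r = 9.1667 × 1.7 = 15.583 m while reacting, then v²/(2a_F) = 84.028 / 5.000 = 16.806 m while braking, for a total of 15.583 + 16.806 = 32.389 m.
Since a_F ≤ a_L and the follower starts braking later, the follower is never slower than the leader, so the closest approach is when both have stopped.
Minimum gap = 32.389 − 14.005 = 18.384 m.

Minimum gap ≈ 18.4 m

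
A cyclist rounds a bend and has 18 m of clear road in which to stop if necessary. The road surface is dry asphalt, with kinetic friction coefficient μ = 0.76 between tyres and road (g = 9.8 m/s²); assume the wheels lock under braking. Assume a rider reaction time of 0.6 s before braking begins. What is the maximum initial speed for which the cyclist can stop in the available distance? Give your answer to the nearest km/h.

a = μg = 0.76 × 9.8 = 7.448 m/s².
Stopping distance: v·t_r + v²/(2a) = 18 with t_r = 0.6 s and a = 7.448 m/s².
So v² + 8.938 v − 268.13 = 0.
Positive root: v = −a·t_r + √((a·t_r)² + 2a·d) = −4.469 + √(19.972 + 268.13) = 12.5046 m/s.
12.5046 m/s × 3.6 = 45.017 km/h.

Maximum speed ≈ 45 km/h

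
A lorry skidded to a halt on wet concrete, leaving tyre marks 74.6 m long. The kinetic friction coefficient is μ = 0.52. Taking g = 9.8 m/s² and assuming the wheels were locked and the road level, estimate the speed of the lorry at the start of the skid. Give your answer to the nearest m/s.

Deceleration a = μg = 0.52 × 9.8 = 5.096 m/s².
v = √(2a·d) = √(2 × 5.096 × 74.6) = √760.323 = 27.5740 m/s.

Initial speed ≈ 28 m/s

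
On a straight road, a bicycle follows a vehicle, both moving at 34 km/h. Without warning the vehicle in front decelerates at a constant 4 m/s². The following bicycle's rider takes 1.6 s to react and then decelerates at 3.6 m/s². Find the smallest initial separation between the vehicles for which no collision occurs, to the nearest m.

34 km/h ÷ 3.6 = 9.4444 m/s.
Leader travels v²/(2a_L) = 89.197 / 8.000 = 11.150 m before stopping.
Follower covers v·t_r = 9.4444 × 1.6 = 15.111 m while reacting, then v²/(2a_F) = 89.197 / 7.200 = 12.388 m while braking, for a total of 15.111 + 12.388 = 27.499 m.
Since a_F ≤ a_L and the follower starts braking later, the follower is never slower than the leader, so the closest approach is when both have stopped.
Minimum gap = 27.499 − 11.150 = 16.349 m.

Minimum gap ≈ 16 m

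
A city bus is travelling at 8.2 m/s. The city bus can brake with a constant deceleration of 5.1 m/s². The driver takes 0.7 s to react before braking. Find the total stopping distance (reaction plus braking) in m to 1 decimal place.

Total stopping distance ≈ 12.3 m

Reaction distance = v·t_r = 8.2000 × 0.7 = 5.740 m.
Braking distance = v²/(2a) = 8.2000² / (2 × 5.100) = 67.240 / 10.200 = 6.592 m.
Total = 5.740 + 6.592 = 12.332 m.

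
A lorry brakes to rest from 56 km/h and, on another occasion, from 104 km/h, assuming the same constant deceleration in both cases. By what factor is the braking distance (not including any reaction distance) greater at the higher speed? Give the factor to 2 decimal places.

Braking distance d = v²/(2a), so with a fixed, d ∝ v².
Factor = (104/56)² = 1.8571² = 3.4488.

Factor ≈ 3.45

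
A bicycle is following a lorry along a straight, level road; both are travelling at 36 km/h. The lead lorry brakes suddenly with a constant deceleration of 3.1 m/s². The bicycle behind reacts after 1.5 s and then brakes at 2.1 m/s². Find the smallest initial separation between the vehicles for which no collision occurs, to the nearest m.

Minimum gap ≈ 23 m

36 km/h ÷ 3.6 = 10.0000 m/s.
Leader travels v²/(2a_L) = 100.000 / 6.200 = 16.129 m before stopping.
Follower covers v·t_r = 10.0000 × 1.5 = 15.000 m while reacting, then v²/(2a_F) = 100.000 / 4.200 = 23.810 m while braking, for a total of 15.000 + 23.810 = 38.810 m.
Since a_F ≤ a_L and the follower starts braking later, the follower is never slower than the leader, so the closest approach is when both have stopped.
Minimum gap = 38.810 − 16.129 = 22.681 m.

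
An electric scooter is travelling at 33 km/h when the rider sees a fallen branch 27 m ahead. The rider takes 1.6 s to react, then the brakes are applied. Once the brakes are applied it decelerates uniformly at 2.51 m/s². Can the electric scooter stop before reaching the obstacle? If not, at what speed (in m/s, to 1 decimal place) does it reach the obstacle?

33 km/h ÷ 3.6 = 9.1667 m/s.
Reaction distance = 9.1667 × 1.6 = 14.667 m.
Braking distance needed to stop: v²/(2a) = 84.028 / 5.020 = 16.739 m, so total needed = 14.667 + 16.739 = 31.406 m > 27 m — it cannot stop.
Distance remaining when braking begins: 27 − 14.667 = 12.333 m.
v² = v₀² − 2a·d = 84.028 − 2 × 2.510 × 12.333 = 22.116 m²/s².
v = √22.116 = 4.703 m/s.

No — it strikes the obstacle at 4.7 m/s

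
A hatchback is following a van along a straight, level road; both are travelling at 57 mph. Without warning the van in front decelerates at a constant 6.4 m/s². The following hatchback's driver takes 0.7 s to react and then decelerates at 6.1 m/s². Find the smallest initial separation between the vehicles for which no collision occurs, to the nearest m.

57 mph × 0.44704 = 25.4813 m/s.
Leader travels v²/(2a_L) = 649.297 / 12.800 = 50.726 m before stopping.
Follower covers v·t_r = 25.4813 × 0.7 = 17.837 m while reacting, then v²/(2a_F) = 649.297 / 12.200 = 53.221 m while braking, for a total of 17.837 + 53.221 = 71.058 m.
Since a_F ≤ a_L and the follower starts braking later, the follower is never slower than the leader, so the closest approach is when both have stopped.
Minimum gap = 71.058 − 50.726 = 20.332 m.

Minimum gap ≈ 20 m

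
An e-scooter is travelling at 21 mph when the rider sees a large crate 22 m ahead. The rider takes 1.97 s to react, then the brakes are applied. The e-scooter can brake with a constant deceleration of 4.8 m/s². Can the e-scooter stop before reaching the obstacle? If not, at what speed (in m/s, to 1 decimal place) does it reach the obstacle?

No — it strikes the obstacle at 7.4 m/s

21 mph × 0.44704 = 9.3878 m/s.
Reaction distance = 9.3878 × 1.97 = 18.494 m.
Braking distance needed to stop: v²/(2a) = 88.131 / 9.600 = 9.180 m, so total needed = 18.494 + 9.180 = 27.674 m > 22 m — it cannot stop.
Distance remaining when braking begins: 22 − 18.494 = 3.506 m.
v² = v₀² − 2a·d = 88.131 − 2 × 4.800 × 3.506 = 54.473 m²/s².
v = √54.473 = 7.381 m/s.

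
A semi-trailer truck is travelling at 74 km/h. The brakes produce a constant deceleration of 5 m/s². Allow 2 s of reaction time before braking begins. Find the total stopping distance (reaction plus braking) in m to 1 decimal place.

Total stopping distance ≈ 83.4 m

74 km/h ÷ 3.6 = 20.5556 m/s.
Reaction distance = v·t_r = 20.5556 × 2 = 41.111 m.
Braking distance = v²/(2a) = 20.5556² / (2 × 5.000) = 422.533 / 10.000 = 42.253 m.
Total = 41.111 + 42.253 = 83.364 m.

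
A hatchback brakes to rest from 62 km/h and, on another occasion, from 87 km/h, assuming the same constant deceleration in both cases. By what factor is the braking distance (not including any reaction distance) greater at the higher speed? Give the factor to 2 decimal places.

Factor ≈ 1.97

Braking distance d = v²/(2a), so with a fixed, d ∝ v².
Factor = (87/62)² = 1.4032² = 1.9690.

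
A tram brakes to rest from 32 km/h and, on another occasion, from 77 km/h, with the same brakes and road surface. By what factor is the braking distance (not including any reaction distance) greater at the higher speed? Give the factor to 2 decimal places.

Braking distance d = v²/(2a), so with a fixed, d ∝ v².
Factor = (77/32)² = 2.4062² = 5.7898.

Factor ≈ 5.79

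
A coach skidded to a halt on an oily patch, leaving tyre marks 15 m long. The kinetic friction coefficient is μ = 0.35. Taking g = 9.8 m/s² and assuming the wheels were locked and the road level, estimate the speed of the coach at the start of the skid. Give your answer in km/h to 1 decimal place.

Initial speed ≈ 36.5 km/h

Deceleration a = μg = 0.35 × 9.8 = 3.430 m/s².
v = √(2a·d) = √(2 × 3.430 × 15) = √102.900 = 10.1440 m/s.
= 10.1440 × 3.6 = 36.518 km/h.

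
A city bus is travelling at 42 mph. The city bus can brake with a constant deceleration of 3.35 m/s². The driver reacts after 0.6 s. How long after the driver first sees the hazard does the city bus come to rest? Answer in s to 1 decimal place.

42 mph × 0.44704 = 18.7757 m/s.
Braking time = v/a = 18.7757 / 3.350 = 5.605 s.
Total = 0.6 + 5.605 = 6.205 s.

Total time ≈ 6.2 s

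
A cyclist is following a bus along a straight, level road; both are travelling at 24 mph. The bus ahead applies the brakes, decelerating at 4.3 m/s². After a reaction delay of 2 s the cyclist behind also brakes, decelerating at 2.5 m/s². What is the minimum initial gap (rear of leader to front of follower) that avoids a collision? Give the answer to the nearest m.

24 mph × 0.44704 = 10.7290 m/s.
Leader travels v²/(2a_L) = 115.111 / 8.600 = 13.385 m before stopping.
Follower covers v·t_r = 10.7290 × 2 = 21.458 m while reacting, then v²/(2a_F) = 115.111 / 5.000 = 23.022 m while braking, for a total of 21.458 + 23.022 = 44.480 m.
Since a_F ≤ a_L and the follower starts braking later, the follower is never slower than the leader, so the closest approach is when both have stopped.
Minimum gap = 44.480 − 13.385 = 31.095 m.

Minimum gap ≈ 31 m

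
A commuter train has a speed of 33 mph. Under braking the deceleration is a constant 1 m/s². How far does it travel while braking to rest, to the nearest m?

Braking distance ≈ 109 m

33 mph × 0.44704 = 14.7523 m/s.
Braking distance = v²/(2a) = 14.7523² / (2 × 1.000) = 217.630 / 2.000 = 108.815 m.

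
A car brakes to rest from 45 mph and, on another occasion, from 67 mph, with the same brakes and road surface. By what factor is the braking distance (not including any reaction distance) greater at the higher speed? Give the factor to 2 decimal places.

Factor ≈ 2.22

Braking distance d = v²/(2a), so with a fixed, d ∝ v².
Factor = (67/45)² = 1.4889² = 2.2168.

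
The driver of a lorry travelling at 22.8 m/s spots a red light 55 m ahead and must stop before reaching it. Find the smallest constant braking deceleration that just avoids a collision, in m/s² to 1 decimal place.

Required deceleration ≈ 4.7 m/s²

v² = 2a·d ⇒ a = v²/(2d) = 22.8000² / (2 × 55.000) = 519.840 / 110.000 = 4.7258 m/s².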